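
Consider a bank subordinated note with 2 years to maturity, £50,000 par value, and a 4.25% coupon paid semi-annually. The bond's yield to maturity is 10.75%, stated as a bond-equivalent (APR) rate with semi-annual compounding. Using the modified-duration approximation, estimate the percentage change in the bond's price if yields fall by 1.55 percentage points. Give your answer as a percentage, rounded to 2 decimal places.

+2.84%

Periodic yield y = 0.05375. Modified duration first:
  t   CF        PV=CF/(1+0.05375)^t    t·PV
  1     1,062.50     1,008.3037     1,008.3037
  2     1,062.50       956.8718     1,913.7436
  3     1,062.50       908.0634     2,724.1902
  4    51,062.50    41,414.4333   165,657.7333
  Σ                 44,287.6722   171,303.9709
P = 44,287.6722; D_Mac = 3.86798 half-year periods = 1.93399 yrs; D_mod = 1.93399/(1+0.05375) = 1.83534 yrs.
ΔP/P ≈ -D_mod · Δy = -1.83534 × (-0.0155) = +0.028448 = +2.8448%.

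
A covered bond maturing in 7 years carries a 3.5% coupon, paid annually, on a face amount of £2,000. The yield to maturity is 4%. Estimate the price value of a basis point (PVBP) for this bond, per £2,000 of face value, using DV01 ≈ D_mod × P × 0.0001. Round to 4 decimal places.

Periodic yield y = 0.04.
  t   CF        PV=CF/(1+0.04)^t    t·PV
  1        70.00        67.3077        67.3077
  2        70.00        64.7189       129.4379
  3        70.00        62.2297       186.6892
  4        70.00        59.8363       239.3452
  5        70.00        57.5349       287.6745
  6        70.00        55.3220       331.9321
  7     2,070.00     1,573.0299    11,011.2091
  Σ                  1,939.9795    12,253.5957
P = 1,939.9795; D_Mac = 6.31635 yrs; D_mod = 6.07342 yrs.
DV01 ≈ 6.07342 × 1,939.9795 × 0.0001 = 1.178230.

£1.1782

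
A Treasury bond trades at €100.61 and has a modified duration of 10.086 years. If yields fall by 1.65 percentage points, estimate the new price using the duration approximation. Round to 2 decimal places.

Duration approximation: ΔP/P ≈ -D_mod · Δy = -10.086 × (-0.0165) = +0.166419.
New price ≈ 100.61 × (1 + 0.166419) = 117.35341559.

€117.35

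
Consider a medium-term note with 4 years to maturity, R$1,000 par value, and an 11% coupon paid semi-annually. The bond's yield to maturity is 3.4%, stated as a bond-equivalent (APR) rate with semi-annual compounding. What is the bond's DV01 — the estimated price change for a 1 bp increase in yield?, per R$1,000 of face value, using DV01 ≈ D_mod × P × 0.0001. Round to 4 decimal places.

R$0.4322

Periodic yield y = 0.017.
  t   CF        PV=CF/(1+0.017)^t    t·PV
  1        55.00        54.0806        54.0806
  2        55.00        53.1766       106.3533
  3        55.00        52.2877       156.8632
  4        55.00        51.4137       205.6548
  5        55.00        50.5543       252.7714
  6        55.00        49.7092       298.2553
  7        55.00        48.8783       342.1480
  8     1,055.00       921.9022     7,375.2173
  Σ                  1,282.0027     8,791.3440
P = 1,282.0027; D_Mac = 6.85751 half-year periods = 3.42875 yrs; D_mod = 3.37144 yrs.
DV01 ≈ 3.37144 × 1,282.0027 × 0.0001 = 0.432219.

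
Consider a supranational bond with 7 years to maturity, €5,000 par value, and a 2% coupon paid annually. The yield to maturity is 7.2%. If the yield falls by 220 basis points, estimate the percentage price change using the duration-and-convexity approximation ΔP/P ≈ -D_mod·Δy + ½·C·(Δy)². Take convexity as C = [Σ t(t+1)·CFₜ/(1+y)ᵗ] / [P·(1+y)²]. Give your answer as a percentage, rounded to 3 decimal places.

+14.440%

With y = 0.072:
  t   CF        PV=CF/(1+0.072)^t    t·PV        t(t+1)·PV
  1       100.00        93.2836        93.2836         186.5672
  2       100.00        87.0183       174.0365         522.1096
  3       100.00        81.1738       243.5213         974.0851
  4       100.00        75.7218       302.8872       1,514.4358
  5       100.00        70.6360       353.1800       2,119.0799
  6       100.00        65.8918       395.3507       2,767.4551
  7     5,100.00     3,134.7772    21,943.4404     175,547.5229
  Σ                  3,608.5024    23,505.6996     183,631.2554
P = 3,608.5024; D_Mac = 6.51398 yrs; D_mod = 6.07647 yrs; C = 44.28229.
Duration effect: -6.07647 × (-0.022) = +0.133682
Convexity effect: 0.5 × 44.28229 × (-0.022)² = +0.0107163
ΔP/P ≈ +0.133682 + 0.0107163 = +0.144399 = +14.4399%.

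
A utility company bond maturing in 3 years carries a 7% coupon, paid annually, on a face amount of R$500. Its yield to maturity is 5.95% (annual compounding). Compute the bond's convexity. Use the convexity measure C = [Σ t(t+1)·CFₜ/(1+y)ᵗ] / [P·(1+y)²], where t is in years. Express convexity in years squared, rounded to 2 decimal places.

With y = 0.0595:
  t   CF        PV=CF/(1+0.0595)^t    t·PV        t(t+1)·PV
  1        35.00        33.0345        33.0345          66.0689
  2        35.00        31.1793        62.3586         187.0757
  3       535.00       449.8326     1,349.4977       5,397.9909
  Σ                    514.0463     1,444.8907       5,651.1355
P = 514.0463.
Convexity = Σ t(t+1)·PV / [P·(1+y)²] = 5,651.1355 / (514.0463 × 1.122540) = 9.79336.

9.79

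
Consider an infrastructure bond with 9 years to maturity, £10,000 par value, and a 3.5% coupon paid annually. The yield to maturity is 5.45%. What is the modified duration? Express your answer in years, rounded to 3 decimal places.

Periodic yield y = 0.0545. First find Macaulay duration:
  t   CF        PV=CF/(1+0.0545)^t    t·PV
  1       350.00       331.9109       331.9109
  2       350.00       314.7566       629.5132
  3       350.00       298.4890       895.4669
  4       350.00       283.0621     1,132.2484
  5       350.00       268.4325     1,342.1626
  6       350.00       254.5590     1,527.3543
  7       350.00       241.4026     1,689.8182
  8       350.00       228.9261     1,831.4091
  9    10,350.00     6,419.7940    57,778.1461
  Σ                  8,641.3329    67,158.0296
P = 8,641.3329; Macaulay duration = 67,158.0296 / 8,641.3329 = 7.77172 years.
Modified duration = D_Mac / (1 + y) = 7.77172 / 1.0545 = 7.37005 years.

7.370 years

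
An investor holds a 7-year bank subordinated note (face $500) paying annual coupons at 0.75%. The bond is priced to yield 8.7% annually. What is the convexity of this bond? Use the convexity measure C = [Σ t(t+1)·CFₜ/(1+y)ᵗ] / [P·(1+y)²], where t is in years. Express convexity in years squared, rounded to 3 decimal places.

45.502

With y = 0.087:
  t   CF        PV=CF/(1+0.087)^t    t·PV        t(t+1)·PV
  1         3.75         3.4499         3.4499           6.8997
  2         3.75         3.1737         6.3475          19.0425
  3         3.75         2.9197         8.7592          35.0368
  4         3.75         2.6860        10.7442          53.7209
  5         3.75         2.4711        12.3553          74.1318
  6         3.75         2.2733        13.6397          95.4780
  7       503.75       280.9366     1,966.5559      15,732.4470
  Σ                    297.9103     2,021.8516      16,016.7567
P = 297.9103.
Convexity = Σ t(t+1)·PV / [P·(1+y)²] = 16,016.7567 / (297.9103 × 1.181569) = 45.50195.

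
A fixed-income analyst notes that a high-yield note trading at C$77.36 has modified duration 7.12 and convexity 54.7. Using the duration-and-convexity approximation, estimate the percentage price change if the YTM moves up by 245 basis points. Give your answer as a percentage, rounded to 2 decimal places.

Duration effect: -D_mod·Δy = -7.12 × (+0.0245) = -0.174440
Convexity effect: ½·C·(Δy)² = 0.5 × 54.7 × (0.0245)² = +0.0164168375
ΔP/P ≈ -0.174440 + 0.0164168375 = -0.1580231625
= -15.80231625%.

-15.80%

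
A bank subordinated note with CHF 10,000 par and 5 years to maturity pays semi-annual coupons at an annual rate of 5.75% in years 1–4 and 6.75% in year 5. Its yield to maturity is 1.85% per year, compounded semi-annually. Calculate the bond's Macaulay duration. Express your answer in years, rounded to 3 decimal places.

4.474 years

Periodic yield y = 0.00925. Discount each cash flow and weight by its period:
  t   CF        PV=CF/(1+0.00925)^t    t·PV
  1       287.50       284.8650       284.8650
  2       287.50       282.2541       564.5083
  3       287.50       279.6672       839.0017
  4       287.50       277.1040     1,108.4161
  5       287.50       274.5643     1,372.8215
  6       287.50       272.0479     1,632.2871
  7       287.50       269.5545     1,886.8813
  8       287.50       267.0839     2,136.6716
  9       337.50       310.6597     2,795.9375
  10   10,337.50     9,428.1817    94,281.8166
  Σ                 11,945.9823   106,903.2066
Price P = Σ PV = 11,945.9823.
Macaulay duration = Σ(t·PV) / P = 106,903.2066 / 11,945.9823 = 8.94888 half-year periods.
In years: 8.94888 / 2 = 4.47444 years.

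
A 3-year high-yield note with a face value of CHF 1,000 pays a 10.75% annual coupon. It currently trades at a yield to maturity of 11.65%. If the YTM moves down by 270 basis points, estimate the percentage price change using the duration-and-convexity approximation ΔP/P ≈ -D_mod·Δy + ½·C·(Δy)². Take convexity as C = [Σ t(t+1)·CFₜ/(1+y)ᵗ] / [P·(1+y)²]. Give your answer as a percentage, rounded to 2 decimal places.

+6.87%

With y = 0.1165:
  t   CF        PV=CF/(1+0.1165)^t    t·PV        t(t+1)·PV
  1       107.50        96.2830        96.2830         192.5661
  2       107.50        86.2365       172.4730         517.4189
  3     1,107.50       795.7333     2,387.2000       9,548.8000
  Σ                    978.2528     2,655.9560      10,258.7850
P = 978.2528; D_Mac = 2.71500 yrs; D_mod = 2.43171 yrs; C = 8.41254.
Duration effect: -2.43171 × (-0.027) = +0.065656
Convexity effect: 0.5 × 8.41254 × (-0.027)² = +0.0030664
ΔP/P ≈ +0.065656 + 0.0030664 = +0.068722 = +6.8722%.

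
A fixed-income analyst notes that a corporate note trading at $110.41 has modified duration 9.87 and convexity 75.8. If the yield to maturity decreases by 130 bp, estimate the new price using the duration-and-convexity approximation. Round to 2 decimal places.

Duration effect: -D_mod·Δy = -9.87 × (-0.013) = +0.128310
Convexity effect: ½·C·(Δy)² = 0.5 × 75.8 × (-0.013)² = +0.0064051
ΔP/P ≈ +0.128310 + 0.0064051 = +0.1347151
New price ≈ 110.41 × (1 + 0.1347151) = 125.283894191.

$125.28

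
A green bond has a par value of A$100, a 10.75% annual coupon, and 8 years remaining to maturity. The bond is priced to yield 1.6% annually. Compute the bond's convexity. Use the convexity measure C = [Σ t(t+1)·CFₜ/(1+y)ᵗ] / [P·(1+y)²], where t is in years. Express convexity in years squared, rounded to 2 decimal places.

With y = 0.016:
  t   CF        PV=CF/(1+0.016)^t    t·PV        t(t+1)·PV
  1        10.75        10.5807        10.5807          21.1614
  2        10.75        10.4141        20.8282          62.4845
  3        10.75        10.2501        30.7502         123.0010
  4        10.75        10.0887        40.3547         201.7733
  5        10.75         9.9298        49.6489         297.8936
  6        10.75         9.7734        58.6405         410.4833
  7        10.75         9.6195        67.3365         538.6920
  8       110.75        97.5425       780.3403       7,023.0631
  Σ                    168.1988     1,058.4800       8,678.5522
P = 168.1988.
Convexity = Σ t(t+1)·PV / [P·(1+y)²] = 8,678.5522 / (168.1988 × 1.032256) = 49.98469.

49.98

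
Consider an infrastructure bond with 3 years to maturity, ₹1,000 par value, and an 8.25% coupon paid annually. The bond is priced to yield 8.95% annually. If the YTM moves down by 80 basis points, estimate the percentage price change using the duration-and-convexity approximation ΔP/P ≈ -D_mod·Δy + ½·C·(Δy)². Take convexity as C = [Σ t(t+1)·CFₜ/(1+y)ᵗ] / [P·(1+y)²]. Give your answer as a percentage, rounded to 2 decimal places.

With y = 0.0895:
  t   CF        PV=CF/(1+0.0895)^t    t·PV        t(t+1)·PV
  1        82.50        75.7228        75.7228         151.4456
  2        82.50        69.5023       139.0047         417.0141
  3     1,082.50       837.0400     2,511.1199      10,044.4797
  Σ                    982.2651     2,725.8474      10,612.9395
P = 982.2651; D_Mac = 2.77506 yrs; D_mod = 2.54710 yrs; C = 9.10233.
Duration effect: -2.54710 × (-0.008) = +0.020377
Convexity effect: 0.5 × 9.10233 × (-0.008)² = +0.0002913
ΔP/P ≈ +0.020377 + 0.0002913 = +0.020668 = +2.0668%.

+2.07%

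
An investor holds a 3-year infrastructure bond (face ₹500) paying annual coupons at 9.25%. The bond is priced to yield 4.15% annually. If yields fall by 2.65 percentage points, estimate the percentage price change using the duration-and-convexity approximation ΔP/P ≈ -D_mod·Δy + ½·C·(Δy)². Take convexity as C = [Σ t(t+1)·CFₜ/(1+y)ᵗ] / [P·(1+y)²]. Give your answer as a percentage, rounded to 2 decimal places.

With y = 0.0415:
  t   CF        PV=CF/(1+0.0415)^t    t·PV        t(t+1)·PV
  1        46.25        44.4071        44.4071          88.8142
  2        46.25        42.6376        85.2753         255.8259
  3       546.25       483.5191     1,450.5573       5,802.2291
  Σ                    570.5638     1,580.2397       6,146.8692
P = 570.5638; D_Mac = 2.76961 yrs; D_mod = 2.65925 yrs; C = 9.93187.
Duration effect: -2.65925 × (-0.0265) = +0.070470
Convexity effect: 0.5 × 9.93187 × (-0.0265)² = +0.0034873
ΔP/P ≈ +0.070470 + 0.0034873 = +0.073957 = +7.3957%.

+7.40%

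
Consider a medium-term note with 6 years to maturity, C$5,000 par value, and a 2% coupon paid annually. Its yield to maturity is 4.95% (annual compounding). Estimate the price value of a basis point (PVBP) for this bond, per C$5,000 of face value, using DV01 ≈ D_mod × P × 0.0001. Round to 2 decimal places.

C$2.30

Periodic yield y = 0.0495.
  t   CF        PV=CF/(1+0.0495)^t    t·PV
  1       100.00        95.2835        95.2835
  2       100.00        90.7894       181.5788
  3       100.00        86.5073       259.5218
  4       100.00        82.4271       329.7086
  5       100.00        78.5394       392.6972
  6     5,100.00     3,816.5901    22,899.5406
  Σ                  4,250.1368    24,158.3304
P = 4,250.1368; D_Mac = 5.68413 yrs; D_mod = 5.41604 yrs.
DV01 ≈ 5.41604 × 4,250.1368 × 0.0001 = 2.301890.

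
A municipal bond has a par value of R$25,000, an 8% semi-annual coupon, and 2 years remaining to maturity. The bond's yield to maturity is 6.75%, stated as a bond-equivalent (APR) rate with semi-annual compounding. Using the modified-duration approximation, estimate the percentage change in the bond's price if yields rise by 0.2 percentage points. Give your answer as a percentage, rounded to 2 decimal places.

-0.37%

Periodic yield y = 0.03375. Modified duration first:
  t   CF        PV=CF/(1+0.03375)^t    t·PV
  1     1,000.00       967.3519       967.3519
  2     1,000.00       935.7696     1,871.5393
  3     1,000.00       905.2185     2,715.6556
  4    26,000.00    22,767.2857    91,069.1429
  Σ                 25,575.6258    96,623.6896
P = 25,575.6258; D_Mac = 3.77796 half-year periods = 1.88898 yrs; D_mod = 1.88898/(1+0.03375) = 1.82731 yrs.
ΔP/P ≈ -D_mod · Δy = -1.82731 × (+0.002) = -0.003655 = -0.3655%.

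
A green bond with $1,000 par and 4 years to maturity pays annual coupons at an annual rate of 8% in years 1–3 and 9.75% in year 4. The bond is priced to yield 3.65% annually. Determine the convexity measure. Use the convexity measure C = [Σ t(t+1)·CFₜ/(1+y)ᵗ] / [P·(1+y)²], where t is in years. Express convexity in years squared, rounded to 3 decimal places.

With y = 0.0365:
  t   CF        PV=CF/(1+0.0365)^t    t·PV        t(t+1)·PV
  1        80.00        77.1828        77.1828         154.3657
  2        80.00        74.4649       148.9297         446.7892
  3        80.00        71.8426       215.5278         862.1113
  4     1,097.50       950.8835     3,803.5339      19,017.6696
  Σ                  1,174.3738     4,245.1743      20,480.9357
P = 1,174.3738.
Convexity = Σ t(t+1)·PV / [P·(1+y)²] = 20,480.9357 / (1,174.3738 × 1.074332) = 16.23323.

16.233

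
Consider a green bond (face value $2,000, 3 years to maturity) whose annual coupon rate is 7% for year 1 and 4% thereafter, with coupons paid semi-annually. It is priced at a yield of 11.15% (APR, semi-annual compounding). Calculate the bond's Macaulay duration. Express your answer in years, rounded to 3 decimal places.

2.771 years

Periodic yield y = 0.05575. Discount each cash flow and weight by its period:
  t   CF        PV=CF/(1+0.05575)^t    t·PV
  1        70.00        66.3036        66.3036
  2        70.00        62.8023       125.6047
  3        40.00        33.9920       101.9760
  4        40.00        32.1970       128.7881
  5        40.00        30.4968       152.4841
  6     2,040.00     1,473.2065     8,839.2390
  Σ                  1,698.9983     9,414.3954
Price P = Σ PV = 1,698.9983.
Macaulay duration = Σ(t·PV) / P = 9,414.3954 / 1,698.9983 = 5.54114 half-year periods.
In years: 5.54114 / 2 = 2.77057 years.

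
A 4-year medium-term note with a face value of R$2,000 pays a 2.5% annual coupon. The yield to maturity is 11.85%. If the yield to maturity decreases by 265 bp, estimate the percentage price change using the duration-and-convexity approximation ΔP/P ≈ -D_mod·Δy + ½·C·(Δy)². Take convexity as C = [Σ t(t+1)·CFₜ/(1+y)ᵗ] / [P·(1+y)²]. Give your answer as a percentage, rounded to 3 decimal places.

With y = 0.1185:
  t   CF        PV=CF/(1+0.1185)^t    t·PV        t(t+1)·PV
  1        50.00        44.7027        44.7027          89.4055
  2        50.00        39.9667        79.9334         239.8001
  3        50.00        35.7324       107.1972         428.7887
  4     2,050.00     1,309.8148     5,239.2594      26,196.2968
  Σ                  1,430.2166     5,471.0926      26,954.2910
P = 1,430.2166; D_Mac = 3.82536 yrs; D_mod = 3.42008 yrs; C = 15.06448.
Duration effect: -3.42008 × (-0.0265) = +0.090632
Convexity effect: 0.5 × 15.06448 × (-0.0265)² = +0.0052895
ΔP/P ≈ +0.090632 + 0.0052895 = +0.095922 = +9.5922%.

+9.592%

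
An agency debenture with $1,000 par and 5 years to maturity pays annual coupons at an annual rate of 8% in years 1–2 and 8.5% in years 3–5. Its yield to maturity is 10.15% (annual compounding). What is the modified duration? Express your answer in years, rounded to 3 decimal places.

3.881 years

Periodic yield y = 0.1015. First find Macaulay duration:
  t   CF        PV=CF/(1+0.1015)^t    t·PV
  1        80.00        72.6282        72.6282
  2        80.00        65.9358       131.8715
  3        85.00        63.6012       190.8036
  4        85.00        57.7406       230.9622
  5     1,085.00       669.1250     3,345.6248
  Σ                    929.0307     3,971.8904
P = 929.0307; Macaulay duration = 3,971.8904 / 929.0307 = 4.27531 years.
Modified duration = D_Mac / (1 + y) = 4.27531 / 1.1015 = 3.88135 years.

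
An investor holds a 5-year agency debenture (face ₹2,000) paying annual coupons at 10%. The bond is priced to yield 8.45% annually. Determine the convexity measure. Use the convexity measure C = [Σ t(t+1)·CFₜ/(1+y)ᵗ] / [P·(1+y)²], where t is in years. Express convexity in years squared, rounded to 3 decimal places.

20.094

With y = 0.0845:
  t   CF        PV=CF/(1+0.0845)^t    t·PV        t(t+1)·PV
  1       200.00       184.4168       184.4168         368.8336
  2       200.00       170.0477       340.0955       1,020.2865
  3       200.00       156.7983       470.3949       1,881.5795
  4       200.00       144.5812       578.3247       2,891.6236
  5     2,200.00     1,466.4758     7,332.3790      43,994.2738
  Σ                  2,122.3198     8,905.6109      50,156.5970
P = 2,122.3198.
Convexity = Σ t(t+1)·PV / [P·(1+y)²] = 50,156.5970 / (2,122.3198 × 1.176140) = 20.09362.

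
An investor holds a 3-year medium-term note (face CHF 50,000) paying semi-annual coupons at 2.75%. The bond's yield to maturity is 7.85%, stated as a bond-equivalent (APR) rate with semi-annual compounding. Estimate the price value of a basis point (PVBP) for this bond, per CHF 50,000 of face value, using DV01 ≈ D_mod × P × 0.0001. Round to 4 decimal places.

Periodic yield y = 0.03925.
  t   CF        PV=CF/(1+0.03925)^t    t·PV
  1       687.50       661.5348       661.5348
  2       687.50       636.5502     1,273.1003
  3       687.50       612.5092     1,837.5275
  4       687.50       589.3762     2,357.5047
  5       687.50       567.1168     2,835.5842
  6    50,687.50    40,232.8384   241,397.0302
  Σ                 43,299.9255   250,362.2817
P = 43,299.9255; D_Mac = 5.78205 half-year periods = 2.89102 yrs; D_mod = 2.78184 yrs.
DV01 ≈ 2.78184 × 43,299.9255 × 0.0001 = 12.045335.

CHF 12.0453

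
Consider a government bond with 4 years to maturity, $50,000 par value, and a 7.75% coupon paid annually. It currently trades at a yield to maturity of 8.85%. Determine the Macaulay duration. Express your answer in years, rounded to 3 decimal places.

3.580 years

Periodic yield y = 0.0885. Discount each cash flow and weight by its year:
  t   CF        PV=CF/(1+0.0885)^t    t·PV
  1     3,875.00     3,559.9449     3,559.9449
  2     3,875.00     3,270.5052     6,541.0103
  3     3,875.00     3,004.5982     9,013.7947
  4    53,875.00    38,377.2233   153,508.8934
  Σ                 48,212.2716   172,623.6433
Price P = Σ PV = 48,212.2716.
Macaulay duration = Σ(t·PV) / P = 172,623.6433 / 48,212.2716 = 3.58049 years.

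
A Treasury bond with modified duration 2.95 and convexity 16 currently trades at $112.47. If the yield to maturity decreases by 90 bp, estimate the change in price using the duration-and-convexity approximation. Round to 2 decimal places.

Duration effect: -D_mod·Δy = -2.95 × (-0.009) = +0.026550
Convexity effect: ½·C·(Δy)² = 0.5 × 16 × (-0.009)² = +0.0006480
ΔP/P ≈ +0.026550 + 0.0006480 = +0.027198
ΔP ≈ 112.47 × (+0.027198) = +3.05895906.

+$3.06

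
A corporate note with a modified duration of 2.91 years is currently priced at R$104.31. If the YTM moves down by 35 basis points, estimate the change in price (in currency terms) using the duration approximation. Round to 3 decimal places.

Duration approximation: ΔP/P ≈ -D_mod · Δy = -2.91 × (-0.0035) = +0.010185.
ΔP ≈ 104.31 × (+0.010185) = +1.06239735.

+R$1.062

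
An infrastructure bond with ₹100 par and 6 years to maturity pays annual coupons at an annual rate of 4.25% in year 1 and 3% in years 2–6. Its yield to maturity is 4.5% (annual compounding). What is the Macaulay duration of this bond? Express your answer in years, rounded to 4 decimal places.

Periodic yield y = 0.045. Discount each cash flow and weight by its year:
  t   CF        PV=CF/(1+0.045)^t    t·PV
  1         4.25         4.0670         4.0670
  2         3.00         2.7472         5.4944
  3         3.00         2.6289         7.8867
  4         3.00         2.5157        10.0627
  5         3.00         2.4074        12.0368
  6       103.00        79.0933       474.5596
  Σ                     93.4594       514.1071
Price P = Σ PV = 93.4594.
Macaulay duration = Σ(t·PV) / P = 514.1071 / 93.4594 = 5.50086 years.

5.5009 years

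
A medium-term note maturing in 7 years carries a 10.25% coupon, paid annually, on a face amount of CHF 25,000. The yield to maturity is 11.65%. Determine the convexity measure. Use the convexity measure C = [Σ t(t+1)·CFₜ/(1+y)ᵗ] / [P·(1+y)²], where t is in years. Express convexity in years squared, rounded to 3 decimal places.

30.378

With y = 0.1165:
  t   CF        PV=CF/(1+0.1165)^t    t·PV        t(t+1)·PV
  1     2,562.50     2,295.1187     2,295.1187       4,590.2373
  2     2,562.50     2,055.6370     4,111.2739      12,333.8218
  3     2,562.50     1,841.1437     5,523.4312      22,093.7247
  4     2,562.50     1,649.0315     6,596.1262      32,980.6310
  5     2,562.50     1,476.9651     7,384.8256      44,308.9534
  6     2,562.50     1,322.8528     7,937.1166      55,559.8162
  7    27,562.50    12,744.0514    89,208.3599     713,666.8793
  Σ                 23,384.8002   123,056.2520     885,534.0636
P = 23,384.8002.
Convexity = Σ t(t+1)·PV / [P·(1+y)²] = 885,534.0636 / (23,384.8002 × 1.246572) = 30.37765.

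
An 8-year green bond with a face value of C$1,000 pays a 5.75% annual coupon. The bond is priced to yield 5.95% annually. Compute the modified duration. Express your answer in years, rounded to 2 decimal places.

6.25 years

Periodic yield y = 0.0595. First find Macaulay duration:
  t   CF        PV=CF/(1+0.0595)^t    t·PV
  1        57.50        54.2709        54.2709
  2        57.50        51.2231       102.4462
  3        57.50        48.3465       145.0395
  4        57.50        45.6314       182.5257
  5        57.50        43.0688       215.3441
  6        57.50        40.6501       243.9009
  7        57.50        38.3673       268.5710
  8     1,057.50       665.9976     5,327.9811
  Σ                    987.5558     6,540.0794
P = 987.5558; Macaulay duration = 6,540.0794 / 987.5558 = 6.62249 years.
Modified duration = D_Mac / (1 + y) = 6.62249 / 1.0595 = 6.25058 years.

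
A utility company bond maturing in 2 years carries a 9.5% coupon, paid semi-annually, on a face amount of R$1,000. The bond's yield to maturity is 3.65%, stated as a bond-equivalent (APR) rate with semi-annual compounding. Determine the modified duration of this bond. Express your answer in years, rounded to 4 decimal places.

Periodic yield y = 0.01825. First find Macaulay duration:
  t   CF        PV=CF/(1+0.01825)^t    t·PV
  1        47.50        46.6487        46.6487
  2        47.50        45.8126        91.6252
  3        47.50        44.9915       134.9745
  4     1,047.50       974.3979     3,897.5918
  Σ                  1,111.8507     4,170.8400
P = 1,111.8507; Macaulay duration = 4,170.8400 / 1,111.8507 = 3.75126 half-year periods = 1.87563 years.
Modified duration = D_Mac / (1 + y) = 1.87563 / 1.01825 = 1.84201 years.

1.8420 years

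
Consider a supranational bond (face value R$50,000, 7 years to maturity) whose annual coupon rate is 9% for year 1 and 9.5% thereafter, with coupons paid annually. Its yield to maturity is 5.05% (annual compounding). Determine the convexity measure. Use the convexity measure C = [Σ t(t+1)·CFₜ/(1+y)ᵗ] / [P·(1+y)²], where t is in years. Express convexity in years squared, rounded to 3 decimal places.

With y = 0.0505:
  t   CF        PV=CF/(1+0.0505)^t    t·PV        t(t+1)·PV
  1     4,500.00     4,283.6744     4,283.6744       8,567.3489
  2     4,750.00     4,304.2897     8,608.5794      25,825.7383
  3     4,750.00     4,097.3724    12,292.1172      49,168.4690
  4     4,750.00     3,900.4021    15,601.6084      78,008.0422
  5     4,750.00     3,712.9006    18,564.5031     111,387.0188
  6     4,750.00     3,534.4128    21,206.4767     148,445.3369
  7    54,750.00    38,780.3502   271,462.4512   2,171,699.6098
  Σ                 62,613.4023   352,019.4106   2,593,101.5639
P = 62,613.4023.
Convexity = Σ t(t+1)·PV / [P·(1+y)²] = 2,593,101.5639 / (62,613.4023 × 1.103550) = 37.52841.

37.528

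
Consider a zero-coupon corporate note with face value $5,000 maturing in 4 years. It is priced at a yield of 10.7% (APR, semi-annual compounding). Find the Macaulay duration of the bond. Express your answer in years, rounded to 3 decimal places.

4.000 years

A zero-coupon bond has a single cash flow at maturity, so its Macaulay duration equals its maturity: 4 years.
(Equivalently: 8 semi-annual periods ÷ 2 = 4 years.)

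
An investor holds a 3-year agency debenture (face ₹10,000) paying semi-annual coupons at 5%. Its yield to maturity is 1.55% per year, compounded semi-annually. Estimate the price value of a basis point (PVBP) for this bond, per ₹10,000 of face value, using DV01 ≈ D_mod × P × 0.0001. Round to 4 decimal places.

₹3.0941

Periodic yield y = 0.00775.
  t   CF        PV=CF/(1+0.00775)^t    t·PV
  1       250.00       248.0774       248.0774
  2       250.00       246.1696       492.3392
  3       250.00       244.2764       732.8293
  4       250.00       242.3979       969.5914
  5       250.00       240.5337     1,202.6686
  6    10,250.00     9,786.0409    58,716.2451
  Σ                 11,007.4959    62,361.7511
P = 11,007.4959; D_Mac = 5.66539 half-year periods = 2.83269 yrs; D_mod = 2.81091 yrs.
DV01 ≈ 2.81091 × 11,007.4959 × 0.0001 = 3.094108.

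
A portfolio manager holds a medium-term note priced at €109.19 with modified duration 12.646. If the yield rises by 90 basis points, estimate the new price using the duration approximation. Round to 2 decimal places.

Duration approximation: ΔP/P ≈ -D_mod · Δy = -12.646 × (+0.009) = -0.113814.
New price ≈ 109.19 × (1 - 0.113814) = 96.76264934.

€96.76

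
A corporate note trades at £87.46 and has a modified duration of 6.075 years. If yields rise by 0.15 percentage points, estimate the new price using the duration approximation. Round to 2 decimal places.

Duration approximation: ΔP/P ≈ -D_mod · Δy = -6.075 × (+0.0015) = -0.0091125.
New price ≈ 87.46 × (1 - 0.0091125) = 86.66302075.

£86.66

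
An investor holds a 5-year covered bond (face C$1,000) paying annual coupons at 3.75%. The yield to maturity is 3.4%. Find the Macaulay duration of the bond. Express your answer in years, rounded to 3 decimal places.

Periodic yield y = 0.034. Discount each cash flow and weight by its year:
  t   CF        PV=CF/(1+0.034)^t    t·PV
  1        37.50        36.2669        36.2669
  2        37.50        35.0744        70.1488
  3        37.50        33.9211       101.7632
  4        37.50        32.8057       131.2227
  5     1,037.50       877.7795     4,388.8973
  Σ                  1,015.8475     4,728.2990
Price P = Σ PV = 1,015.8475.
Macaulay duration = Σ(t·PV) / P = 4,728.2990 / 1,015.8475 = 4.65454 years.

4.655 years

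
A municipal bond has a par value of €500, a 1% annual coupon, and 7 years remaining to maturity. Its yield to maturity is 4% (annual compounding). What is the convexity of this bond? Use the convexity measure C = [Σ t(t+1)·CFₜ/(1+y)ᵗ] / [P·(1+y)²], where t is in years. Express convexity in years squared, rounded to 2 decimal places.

49.51

With y = 0.04:
  t   CF        PV=CF/(1+0.04)^t    t·PV        t(t+1)·PV
  1         5.00         4.8077         4.8077           9.6154
  2         5.00         4.6228         9.2456          27.7367
  3         5.00         4.4450        13.3349          53.3398
  4         5.00         4.2740        17.0961          85.4804
  5         5.00         4.1096        20.5482         123.2891
  6         5.00         3.9516        23.7094         165.9661
  7       505.00       383.7585     2,686.3095      21,490.4758
  Σ                    409.9692     2,775.0514      21,955.9031
P = 409.9692.
Convexity = Σ t(t+1)·PV / [P·(1+y)²] = 21,955.9031 / (409.9692 × 1.081600) = 49.51462.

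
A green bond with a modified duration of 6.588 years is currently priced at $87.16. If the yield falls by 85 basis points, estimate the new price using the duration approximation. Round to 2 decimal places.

Duration approximation: ΔP/P ≈ -D_mod · Δy = -6.588 × (-0.0085) = +0.055998.
New price ≈ 87.16 × (1 + 0.055998) = 92.04078568.

$92.04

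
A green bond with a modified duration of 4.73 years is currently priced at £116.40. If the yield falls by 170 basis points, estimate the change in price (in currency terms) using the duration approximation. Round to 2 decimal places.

Duration approximation: ΔP/P ≈ -D_mod · Δy = -4.73 × (-0.017) = +0.080410.
ΔP ≈ 116.40 × (+0.080410) = +9.359724.

+£9.36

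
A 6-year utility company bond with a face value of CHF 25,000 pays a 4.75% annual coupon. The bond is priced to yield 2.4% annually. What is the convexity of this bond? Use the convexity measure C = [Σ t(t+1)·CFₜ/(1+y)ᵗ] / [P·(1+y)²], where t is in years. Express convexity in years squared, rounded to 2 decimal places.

34.76

With y = 0.024:
  t   CF        PV=CF/(1+0.024)^t    t·PV        t(t+1)·PV
  1     1,187.50     1,159.6680     1,159.6680       2,319.3359
  2     1,187.50     1,132.4883     2,264.9765       6,794.9295
  3     1,187.50     1,105.9456     3,317.8367      13,271.3467
  4     1,187.50     1,080.0250     4,320.0998      21,600.4992
  5     1,187.50     1,054.7119     5,273.5594      31,641.3562
  6    26,187.50    22,714.0355   136,284.2131     953,989.4916
  Σ                 28,246.8741   152,620.3534   1,029,616.9591
P = 28,246.8741.
Convexity = Σ t(t+1)·PV / [P·(1+y)²] = 1,029,616.9591 / (28,246.8741 × 1.048576) = 34.76205.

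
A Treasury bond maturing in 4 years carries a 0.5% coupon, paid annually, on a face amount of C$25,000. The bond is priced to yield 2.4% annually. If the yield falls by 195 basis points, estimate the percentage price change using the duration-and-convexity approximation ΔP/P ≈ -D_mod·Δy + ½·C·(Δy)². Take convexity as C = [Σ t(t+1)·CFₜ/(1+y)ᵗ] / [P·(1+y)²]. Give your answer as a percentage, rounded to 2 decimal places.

+7.92%

With y = 0.024:
  t   CF        PV=CF/(1+0.024)^t    t·PV        t(t+1)·PV
  1       125.00       122.0703       122.0703         244.1406
  2       125.00       119.2093       238.4186         715.2557
  3       125.00       116.4153       349.2460       1,396.9839
  4    25,125.00    22,851.0544    91,404.2175     457,021.0876
  Σ                 23,208.7493    92,113.9524     459,377.4679
P = 23,208.7493; D_Mac = 3.96893 yrs; D_mod = 3.87591 yrs; C = 18.87635.
Duration effect: -3.87591 × (-0.0195) = +0.075580
Convexity effect: 0.5 × 18.87635 × (-0.0195)² = +0.0035889
ΔP/P ≈ +0.075580 + 0.0035889 = +0.079169 = +7.9169%.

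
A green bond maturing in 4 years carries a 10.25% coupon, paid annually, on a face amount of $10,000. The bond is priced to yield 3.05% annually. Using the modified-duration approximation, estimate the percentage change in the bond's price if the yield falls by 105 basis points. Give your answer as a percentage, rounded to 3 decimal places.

+3.605%

Periodic yield y = 0.0305. Modified duration first:
  t   CF        PV=CF/(1+0.0305)^t    t·PV
  1     1,025.00       994.6628       994.6628
  2     1,025.00       965.2235     1,930.4469
  3     1,025.00       936.6555     2,809.9664
  4    11,025.00     9,776.5722    39,106.2890
  Σ                 12,673.1140    44,841.3651
P = 12,673.1140; D_Mac = 3.53831 yrs; D_mod = 3.53831/(1+0.0305) = 3.43358 yrs.
ΔP/P ≈ -D_mod · Δy = -3.43358 × (-0.0105) = +0.036053 = +3.6053%.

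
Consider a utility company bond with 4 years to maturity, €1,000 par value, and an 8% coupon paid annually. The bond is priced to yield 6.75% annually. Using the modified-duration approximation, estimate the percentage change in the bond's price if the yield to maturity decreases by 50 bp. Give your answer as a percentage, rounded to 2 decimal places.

+1.68%

Periodic yield y = 0.0675. Modified duration first:
  t   CF        PV=CF/(1+0.0675)^t    t·PV
  1        80.00        74.9415        74.9415
  2        80.00        70.2028       140.4055
  3        80.00        65.7637       197.2911
  4     1,080.00       831.6723     3,326.6891
  Σ                  1,042.5802     3,739.3272
P = 1,042.5802; D_Mac = 3.58661 yrs; D_mod = 3.58661/(1+0.0675) = 3.35982 yrs.
ΔP/P ≈ -D_mod · Δy = -3.35982 × (-0.005) = +0.016799 = +1.6799%.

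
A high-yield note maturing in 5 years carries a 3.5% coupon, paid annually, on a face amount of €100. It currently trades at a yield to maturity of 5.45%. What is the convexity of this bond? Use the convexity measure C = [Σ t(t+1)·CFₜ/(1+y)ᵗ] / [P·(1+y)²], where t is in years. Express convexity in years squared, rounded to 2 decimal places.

With y = 0.0545:
  t   CF        PV=CF/(1+0.0545)^t    t·PV        t(t+1)·PV
  1         3.50         3.3191         3.3191           6.6382
  2         3.50         3.1476         6.2951          18.8854
  3         3.50         2.9849         8.9547          35.8187
  4         3.50         2.8306        11.3225          56.6124
  5       103.50        79.3793       396.8967       2,381.3799
  Σ                     91.6615       426.7880       2,499.3346
P = 91.6615.
Convexity = Σ t(t+1)·PV / [P·(1+y)²] = 2,499.3346 / (91.6615 × 1.111970) = 24.52134.

24.52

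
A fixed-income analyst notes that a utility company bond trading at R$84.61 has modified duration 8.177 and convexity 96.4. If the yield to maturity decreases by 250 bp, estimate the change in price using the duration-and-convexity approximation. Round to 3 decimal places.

Duration effect: -D_mod·Δy = -8.177 × (-0.025) = +0.204425
Convexity effect: ½·C·(Δy)² = 0.5 × 96.4 × (-0.025)² = +0.0301250
ΔP/P ≈ +0.204425 + 0.0301250 = +0.234550
ΔP ≈ 84.61 × (+0.234550) = +19.8452755.

+R$19.845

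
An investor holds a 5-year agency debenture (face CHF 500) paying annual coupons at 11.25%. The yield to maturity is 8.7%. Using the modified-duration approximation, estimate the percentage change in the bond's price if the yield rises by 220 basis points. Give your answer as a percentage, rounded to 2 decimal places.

-8.36%

Periodic yield y = 0.087. Modified duration first:
  t   CF        PV=CF/(1+0.087)^t    t·PV
  1        56.25        51.7479        51.7479
  2        56.25        47.6062        95.2124
  3        56.25        43.7959       131.3878
  4        56.25        40.2907       161.1626
  5       556.25       366.5408     1,832.7039
  Σ                    549.9815     2,272.2147
P = 549.9815; D_Mac = 4.13144 yrs; D_mod = 4.13144/(1+0.087) = 3.80077 yrs.
ΔP/P ≈ -D_mod · Δy = -3.80077 × (+0.022) = -0.083617 = -8.3617%.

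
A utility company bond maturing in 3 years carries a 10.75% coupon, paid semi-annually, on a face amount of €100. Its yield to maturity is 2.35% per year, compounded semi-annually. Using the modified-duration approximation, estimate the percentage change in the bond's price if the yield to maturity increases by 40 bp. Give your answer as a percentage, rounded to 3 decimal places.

-1.061%

Periodic yield y = 0.01175. Modified duration first:
  t   CF        PV=CF/(1+0.01175)^t    t·PV
  1        5.375         5.3126         5.3126
  2        5.375         5.2509        10.5018
  3        5.375         5.1899        15.5697
  4        5.375         5.1296        20.5185
  5        5.375         5.0701        25.3503
  6      105.375        98.2423       589.4535
  Σ                    124.1953       666.7063
P = 124.1953; D_Mac = 5.36821 half-year periods = 2.68410 yrs; D_mod = 2.68410/(1+0.01175) = 2.65293 yrs.
ΔP/P ≈ -D_mod · Δy = -2.65293 × (+0.004) = -0.010612 = -1.0612%.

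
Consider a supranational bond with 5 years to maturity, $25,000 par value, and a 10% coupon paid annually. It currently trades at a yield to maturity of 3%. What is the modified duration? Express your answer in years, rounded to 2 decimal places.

Periodic yield y = 0.03. First find Macaulay duration:
  t   CF        PV=CF/(1+0.03)^t    t·PV
  1     2,500.00     2,427.1845     2,427.1845
  2     2,500.00     2,356.4898     4,712.9795
  3     2,500.00     2,287.8541     6,863.5624
  4     2,500.00     2,221.2176     8,884.8705
  5    27,500.00    23,721.7416   118,608.7079
  Σ                 33,014.4876   141,497.3048
P = 33,014.4876; Macaulay duration = 141,497.3048 / 33,014.4876 = 4.28592 years.
Modified duration = D_Mac / (1 + y) = 4.28592 / 1.03 = 4.16108 years.

4.16 years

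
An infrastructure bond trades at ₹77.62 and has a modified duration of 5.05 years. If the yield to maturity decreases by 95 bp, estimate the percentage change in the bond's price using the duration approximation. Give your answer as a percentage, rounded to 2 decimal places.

+4.80%

Duration approximation: ΔP/P ≈ -D_mod · Δy = -5.05 × (-0.0095) = +0.047975.
As a percentage: +4.7975%.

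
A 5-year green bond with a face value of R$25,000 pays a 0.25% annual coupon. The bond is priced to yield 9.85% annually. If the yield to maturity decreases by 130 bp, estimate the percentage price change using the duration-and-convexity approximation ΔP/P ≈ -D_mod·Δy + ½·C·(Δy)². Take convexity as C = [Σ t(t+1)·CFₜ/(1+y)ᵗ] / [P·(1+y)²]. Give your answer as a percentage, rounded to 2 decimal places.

With y = 0.0985:
  t   CF        PV=CF/(1+0.0985)^t    t·PV        t(t+1)·PV
  1        62.50        56.8958        56.8958         113.7915
  2        62.50        51.7941       103.5881         310.7643
  3        62.50        47.1498       141.4494         565.7976
  4        62.50        42.9220       171.6879         858.4396
  5    25,062.50    15,668.3796    78,341.8978     470,051.3869
  Σ                 15,867.1412    78,815.5190     471,900.1800
P = 15,867.1412; D_Mac = 4.96722 yrs; D_mod = 4.52182 yrs; C = 24.64628.
Duration effect: -4.52182 × (-0.013) = +0.058784
Convexity effect: 0.5 × 24.64628 × (-0.013)² = +0.0020826
ΔP/P ≈ +0.058784 + 0.0020826 = +0.060866 = +6.0866%.

+6.09%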